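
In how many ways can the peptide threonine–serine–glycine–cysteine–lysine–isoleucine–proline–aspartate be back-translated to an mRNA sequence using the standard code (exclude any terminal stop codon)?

Thr: 4 codons.
Ser: 6 codons.
Gly: 4 codons.
Cys: 2 codons.
Lys: 2 codons.
Ile: 3 codons.
Pro: 4 codons.
Asp: 2 codons.
4 × 6 × 4 × 2 × 2 × 3 × 4 × 2 = 9216.

9216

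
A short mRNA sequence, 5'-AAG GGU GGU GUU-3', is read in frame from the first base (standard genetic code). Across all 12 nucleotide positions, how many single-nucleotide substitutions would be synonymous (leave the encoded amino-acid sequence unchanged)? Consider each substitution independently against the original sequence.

Codon 1 (AAG, Lys): 1 synonymous substitution.
Codon 2 (GGU, Gly): 3 synonymous substitutions.
Codon 3 (GGU, Gly): 3 synonymous substitutions.
Codon 4 (GUU, Val): 3 synonymous substitutions.
Total: 1 + 3 + 3 + 3 = 10.

10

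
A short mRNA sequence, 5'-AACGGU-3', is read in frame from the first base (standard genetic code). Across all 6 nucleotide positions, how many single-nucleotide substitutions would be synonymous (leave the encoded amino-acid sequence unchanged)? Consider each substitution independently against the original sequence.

4

Codon 1 (AAC, Asn): 1 synonymous substitution.
Codon 2 (GGU, Gly): 3 synonymous substitutions.
Total: 1 + 3 = 4.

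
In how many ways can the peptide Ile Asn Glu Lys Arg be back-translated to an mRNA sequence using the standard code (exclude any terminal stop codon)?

Ile: 3 codons.
Asn: 2 codons.
Glu: 2 codons.
Lys: 2 codons.
Arg: 6 codons.
3 × 2 × 2 × 2 × 6 = 144.

144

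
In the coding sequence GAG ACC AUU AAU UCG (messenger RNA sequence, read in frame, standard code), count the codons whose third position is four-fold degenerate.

2

Codon 1 GAG (Glu): third position 2-fold.
Codon 2 ACC (Thr): third position 4-fold.
Codon 3 AUU (Ile): third position 3-fold.
Codon 4 AAU (Asn): third position 2-fold.
Codon 5 UCG (Ser): third position 4-fold.
Four-fold degenerate third positions: 2.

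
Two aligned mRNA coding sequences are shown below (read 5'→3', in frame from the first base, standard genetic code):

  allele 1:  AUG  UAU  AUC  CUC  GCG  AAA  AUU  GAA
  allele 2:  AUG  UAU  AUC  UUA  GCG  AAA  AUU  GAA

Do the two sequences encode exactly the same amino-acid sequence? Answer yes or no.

Codon 1: AUG Met / AUG Met — identical.
Codon 2: UAU Tyr / UAU Tyr — identical.
Codon 3: AUC Ile / AUC Ile — identical.
Codon 4: CUC Leu / UUA Leu — synonymous.
Codon 5: GCG Ala / GCG Ala — identical.
Codon 6: AAA Lys / AAA Lys — identical.
Codon 7: AUU Ile / AUU Ile — identical.
Codon 8: GAA Glu / GAA Glu — identical.
Nonsynonymous differences: 0 → same protein.

yes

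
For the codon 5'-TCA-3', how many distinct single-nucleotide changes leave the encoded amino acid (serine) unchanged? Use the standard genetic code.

Position 1: none → 0 synonymous.
Position 2: none → 0 synonymous.
Position 3: TCT, TCC, TCG → 3 synonymous.
Total: 0 + 0 + 3 = 3.

3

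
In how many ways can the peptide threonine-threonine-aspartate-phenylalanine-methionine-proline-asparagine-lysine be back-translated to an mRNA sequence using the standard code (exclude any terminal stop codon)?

Thr: 4 codons.
Thr: 4 codons.
Asp: 2 codons.
Phe: 2 codons.
Met: 1 codon.
Pro: 4 codons.
Asn: 2 codons.
Lys: 2 codons.
4 × 4 × 2 × 2 × 1 × 4 × 2 × 2 = 1024.

1024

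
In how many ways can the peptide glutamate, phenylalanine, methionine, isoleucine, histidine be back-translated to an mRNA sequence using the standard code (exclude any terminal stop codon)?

Glu: 2 codons.
Phe: 2 codons.
Met: 1 codon.
Ile: 3 codons.
His: 2 codons.
2 × 2 × 1 × 3 × 2 = 24.

24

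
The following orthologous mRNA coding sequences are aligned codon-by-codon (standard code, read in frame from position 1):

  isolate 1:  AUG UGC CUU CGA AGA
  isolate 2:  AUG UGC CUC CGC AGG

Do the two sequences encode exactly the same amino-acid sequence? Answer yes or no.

Codon 1: AUG Met / AUG Met — identical.
Codon 2: UGC Cys / UGC Cys — identical.
Codon 3: CUU Leu / CUC Leu — synonymous.
Codon 4: CGA Arg / CGC Arg — synonymous.
Codon 5: AGA Arg / AGG Arg — synonymous.
Nonsynonymous differences: 0 → same protein.

yes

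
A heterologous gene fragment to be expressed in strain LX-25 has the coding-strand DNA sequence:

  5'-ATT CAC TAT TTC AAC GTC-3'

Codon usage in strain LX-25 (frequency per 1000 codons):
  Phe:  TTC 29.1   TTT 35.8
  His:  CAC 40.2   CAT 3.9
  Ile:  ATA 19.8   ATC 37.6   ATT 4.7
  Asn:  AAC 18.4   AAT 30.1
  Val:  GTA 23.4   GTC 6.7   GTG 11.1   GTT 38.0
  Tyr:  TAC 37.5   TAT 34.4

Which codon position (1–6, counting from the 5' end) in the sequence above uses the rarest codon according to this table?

1

Codon 1 ATT (Ile): 4.7 per 1000.
Codon 2 CAC (His): 40.2 per 1000.
Codon 3 TAT (Tyr): 34.4 per 1000.
Codon 4 TTC (Phe): 29.1 per 1000.
Codon 5 AAC (Asn): 18.4 per 1000.
Codon 6 GTC (Val): 6.7 per 1000.
Lowest frequency is 4.7 at codon 1.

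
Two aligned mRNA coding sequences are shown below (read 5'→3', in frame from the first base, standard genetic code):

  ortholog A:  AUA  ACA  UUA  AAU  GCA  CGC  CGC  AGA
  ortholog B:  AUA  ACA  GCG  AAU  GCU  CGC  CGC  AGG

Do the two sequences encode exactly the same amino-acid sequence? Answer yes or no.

no

Codon 1: AUA Ile / AUA Ile — identical.
Codon 2: ACA Thr / ACA Thr — identical.
Codon 3: UUA Leu / GCG Ala — nonsynonymous.
Codon 4: AAU Asn / AAU Asn — identical.
Codon 5: GCA Ala / GCU Ala — synonymous.
Codon 6: CGC Arg / CGC Arg — identical.
Codon 7: CGC Arg / CGC Arg — identical.
Codon 8: AGA Arg / AGG Arg — synonymous.
Nonsynonymous differences: 1 → different protein.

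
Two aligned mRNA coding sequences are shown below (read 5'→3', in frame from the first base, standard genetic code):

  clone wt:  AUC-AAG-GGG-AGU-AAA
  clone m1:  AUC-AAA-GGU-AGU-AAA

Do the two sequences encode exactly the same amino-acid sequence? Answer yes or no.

Codon 1: AUC Ile / AUC Ile — identical.
Codon 2: AAG Lys / AAA Lys — synonymous.
Codon 3: GGG Gly / GGU Gly — synonymous.
Codon 4: AGU Ser / AGU Ser — identical.
Codon 5: AAA Lys / AAA Lys — identical.
Nonsynonymous differences: 0 → same protein.

yes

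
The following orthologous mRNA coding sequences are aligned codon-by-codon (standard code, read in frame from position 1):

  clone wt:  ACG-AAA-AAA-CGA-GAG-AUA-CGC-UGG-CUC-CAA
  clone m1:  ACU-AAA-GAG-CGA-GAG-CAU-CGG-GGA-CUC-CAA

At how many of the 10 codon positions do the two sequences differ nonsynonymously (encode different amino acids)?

Codon 1: ACG Thr / ACU Thr — synonymous.
Codon 2: AAA Lys / AAA Lys — identical.
Codon 3: AAA Lys / GAG Glu — nonsynonymous.
Codon 4: CGA Arg / CGA Arg — identical.
Codon 5: GAG Glu / GAG Glu — identical.
Codon 6: AUA Ile / CAU His — nonsynonymous.
Codon 7: CGC Arg / CGG Arg — synonymous.
Codon 8: UGG Trp / GGA Gly — nonsynonymous.
Codon 9: CUC Leu / CUC Leu — identical.
Codon 10: CAA Gln / CAA Gln — identical.
Nonsynonymous differences: 3.

3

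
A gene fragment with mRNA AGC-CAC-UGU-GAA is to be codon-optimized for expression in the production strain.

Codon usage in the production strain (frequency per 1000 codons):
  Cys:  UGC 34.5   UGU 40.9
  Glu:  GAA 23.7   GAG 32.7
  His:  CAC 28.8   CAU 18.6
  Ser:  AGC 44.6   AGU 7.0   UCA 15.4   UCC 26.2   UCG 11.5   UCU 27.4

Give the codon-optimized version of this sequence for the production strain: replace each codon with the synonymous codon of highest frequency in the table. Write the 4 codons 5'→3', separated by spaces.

AGC CAC UGU GAG

Codon 1 (Ser): best is AGC at 44.6.
Codon 2 (His): best is CAC at 28.8.
Codon 3 (Cys): best is UGU at 40.9.
Codon 4 (Glu): best is GAG at 32.7.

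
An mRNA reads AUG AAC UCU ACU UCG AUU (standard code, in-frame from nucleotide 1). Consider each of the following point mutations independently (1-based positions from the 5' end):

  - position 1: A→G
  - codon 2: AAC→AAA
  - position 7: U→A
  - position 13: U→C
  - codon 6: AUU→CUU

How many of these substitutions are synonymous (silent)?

Codon 1: AUG (Met) → GUG (Val) — missense.
Codon 2: AAC (Asn) → AAA (Lys) — missense.
Codon 3: UCU (Ser) → ACU (Thr) — missense.
Codon 5: UCG (Ser) → CCG (Pro) — missense.
Codon 6: AUU (Ile) → CUU (Leu) — missense.
Synonymous: 0 of 5.

0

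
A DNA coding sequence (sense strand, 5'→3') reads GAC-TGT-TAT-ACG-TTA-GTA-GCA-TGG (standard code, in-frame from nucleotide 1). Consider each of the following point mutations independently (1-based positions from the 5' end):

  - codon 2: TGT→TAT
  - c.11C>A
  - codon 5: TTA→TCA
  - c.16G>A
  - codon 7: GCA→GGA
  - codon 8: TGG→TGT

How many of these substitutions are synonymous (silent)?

0

Codon 2: TGT (Cys) → TAT (Tyr) — missense.
Codon 4: ACG (Thr) → AAG (Lys) — missense.
Codon 5: TTA (Leu) → TCA (Ser) — missense.
Codon 6: GTA (Val) → ATA (Ile) — missense.
Codon 7: GCA (Ala) → GGA (Gly) — missense.
Codon 8: TGG (Trp) → TGT (Cys) — missense.
Synonymous: 0 of 6.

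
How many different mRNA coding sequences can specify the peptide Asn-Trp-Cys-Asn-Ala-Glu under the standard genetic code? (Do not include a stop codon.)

64

Asn: 2 codons.
Trp: 1 codon.
Cys: 2 codons.
Asn: 2 codons.
Ala: 4 codons.
Glu: 2 codons.
2 × 1 × 2 × 2 × 4 × 2 = 64.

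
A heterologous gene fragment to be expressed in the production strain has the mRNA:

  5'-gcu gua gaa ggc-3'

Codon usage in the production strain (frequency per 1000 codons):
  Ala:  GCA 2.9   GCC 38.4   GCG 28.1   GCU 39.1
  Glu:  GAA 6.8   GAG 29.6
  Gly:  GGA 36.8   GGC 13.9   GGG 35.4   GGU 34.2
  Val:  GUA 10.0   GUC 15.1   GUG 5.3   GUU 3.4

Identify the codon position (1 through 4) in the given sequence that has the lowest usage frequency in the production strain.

3

Codon 1 GCU (Ala): 39.1 per 1000.
Codon 2 GUA (Val): 10.0 per 1000.
Codon 3 GAA (Glu): 6.8 per 1000.
Codon 4 GGC (Gly): 13.9 per 1000.
Lowest frequency is 6.8 at codon 3.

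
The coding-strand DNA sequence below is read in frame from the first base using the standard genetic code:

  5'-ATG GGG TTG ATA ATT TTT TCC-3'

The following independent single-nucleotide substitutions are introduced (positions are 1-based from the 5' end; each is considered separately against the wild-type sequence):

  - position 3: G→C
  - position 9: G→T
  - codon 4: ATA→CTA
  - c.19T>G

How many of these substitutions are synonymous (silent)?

Codon 1: ATG (Met) → ATC (Ile) — missense.
Codon 3: TTG (Leu) → TTT (Phe) — missense.
Codon 4: ATA (Ile) → CTA (Leu) — missense.
Codon 7: TCC (Ser) → GCC (Ala) — missense.
Synonymous: 0 of 4.

0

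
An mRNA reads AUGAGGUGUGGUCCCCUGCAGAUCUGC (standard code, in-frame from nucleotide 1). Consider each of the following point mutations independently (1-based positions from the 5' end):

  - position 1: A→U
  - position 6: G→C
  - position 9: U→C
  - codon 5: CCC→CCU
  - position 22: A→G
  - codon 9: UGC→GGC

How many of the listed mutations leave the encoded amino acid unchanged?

Codon 1: AUG (Met) → UUG (Leu) — missense.
Codon 2: AGG (Arg) → AGC (Ser) — missense.
Codon 3: UGU (Cys) → UGC (Cys) — synonymous.
Codon 5: CCC (Pro) → CCU (Pro) — synonymous.
Codon 8: AUC (Ile) → GUC (Val) — missense.
Codon 9: UGC (Cys) → GGC (Gly) — missense.
Synonymous: 2 of 6.

2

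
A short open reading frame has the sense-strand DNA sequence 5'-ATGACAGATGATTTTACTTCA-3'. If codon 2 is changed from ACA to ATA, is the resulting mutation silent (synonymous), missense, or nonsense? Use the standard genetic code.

missense

Position 5 falls in codon 2: ACA → Thr.
After the substitution the codon is ATA → Ile.
Thr ≠ Ile, so this is a missense mutation.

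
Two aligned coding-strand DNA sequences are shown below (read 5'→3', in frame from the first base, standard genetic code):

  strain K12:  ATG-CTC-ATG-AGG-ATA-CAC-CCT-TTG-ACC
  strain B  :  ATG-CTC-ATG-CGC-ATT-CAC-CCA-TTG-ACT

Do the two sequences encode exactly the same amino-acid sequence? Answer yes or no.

yes

Codon 1: ATG Met / ATG Met — identical.
Codon 2: CTC Leu / CTC Leu — identical.
Codon 3: ATG Met / ATG Met — identical.
Codon 4: AGG Arg / CGC Arg — synonymous.
Codon 5: ATA Ile / ATT Ile — synonymous.
Codon 6: CAC His / CAC His — identical.
Codon 7: CCT Pro / CCA Pro — synonymous.
Codon 8: TTG Leu / TTG Leu — identical.
Codon 9: ACC Thr / ACT Thr — synonymous.
Nonsynonymous differences: 0 → same protein.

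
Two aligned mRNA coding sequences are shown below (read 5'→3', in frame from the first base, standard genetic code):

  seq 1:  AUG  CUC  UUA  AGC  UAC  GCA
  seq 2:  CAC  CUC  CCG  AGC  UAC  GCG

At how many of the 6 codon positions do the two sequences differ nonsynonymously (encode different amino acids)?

Codon 1: AUG Met / CAC His — nonsynonymous.
Codon 2: CUC Leu / CUC Leu — identical.
Codon 3: UUA Leu / CCG Pro — nonsynonymous.
Codon 4: AGC Ser / AGC Ser — identical.
Codon 5: UAC Tyr / UAC Tyr — identical.
Codon 6: GCA Ala / GCG Ala — synonymous.
Nonsynonymous differences: 2.

2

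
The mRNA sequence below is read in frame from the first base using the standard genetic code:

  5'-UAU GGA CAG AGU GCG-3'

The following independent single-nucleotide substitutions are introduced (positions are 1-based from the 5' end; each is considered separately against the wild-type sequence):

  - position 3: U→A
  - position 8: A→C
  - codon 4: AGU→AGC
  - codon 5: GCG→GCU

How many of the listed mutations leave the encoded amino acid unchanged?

Codon 1: UAU (Tyr) → UAA (Stop) — nonsense.
Codon 3: CAG (Gln) → CCG (Pro) — missense.
Codon 4: AGU (Ser) → AGC (Ser) — synonymous.
Codon 5: GCG (Ala) → GCU (Ala) — synonymous.
Synonymous: 2 of 4.

2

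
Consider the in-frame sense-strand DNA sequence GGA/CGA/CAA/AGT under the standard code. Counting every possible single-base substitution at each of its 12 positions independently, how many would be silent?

Codon 1 (GGA, Gly): 3 synonymous substitutions.
Codon 2 (CGA, Arg): 4 synonymous substitutions.
Codon 3 (CAA, Gln): 1 synonymous substitution.
Codon 4 (AGT, Ser): 1 synonymous substitution.
Total: 3 + 4 + 1 + 1 = 9.

9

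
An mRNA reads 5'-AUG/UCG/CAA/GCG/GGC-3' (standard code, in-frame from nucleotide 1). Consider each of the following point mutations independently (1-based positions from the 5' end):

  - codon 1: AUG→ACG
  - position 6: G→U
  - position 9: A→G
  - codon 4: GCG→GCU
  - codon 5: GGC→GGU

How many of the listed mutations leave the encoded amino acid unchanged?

Codon 1: AUG (Met) → ACG (Thr) — missense.
Codon 2: UCG (Ser) → UCU (Ser) — synonymous.
Codon 3: CAA (Gln) → CAG (Gln) — synonymous.
Codon 4: GCG (Ala) → GCU (Ala) — synonymous.
Codon 5: GGC (Gly) → GGU (Gly) — synonymous.
Synonymous: 4 of 5.

4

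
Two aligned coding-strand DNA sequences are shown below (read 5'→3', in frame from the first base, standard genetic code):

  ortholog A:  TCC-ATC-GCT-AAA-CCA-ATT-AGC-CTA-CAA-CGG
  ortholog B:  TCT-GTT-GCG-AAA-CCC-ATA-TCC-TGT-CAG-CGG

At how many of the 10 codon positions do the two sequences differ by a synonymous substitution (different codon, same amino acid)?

Codon 1: TCC Ser / TCT Ser — synonymous.
Codon 2: ATC Ile / GTT Val — nonsynonymous.
Codon 3: GCT Ala / GCG Ala — synonymous.
Codon 4: AAA Lys / AAA Lys — identical.
Codon 5: CCA Pro / CCC Pro — synonymous.
Codon 6: ATT Ile / ATA Ile — synonymous.
Codon 7: AGC Ser / TCC Ser — synonymous.
Codon 8: CTA Leu / TGT Cys — nonsynonymous.
Codon 9: CAA Gln / CAG Gln — synonymous.
Codon 10: CGG Arg / CGG Arg — identical.
Synonymous differences: 6.

6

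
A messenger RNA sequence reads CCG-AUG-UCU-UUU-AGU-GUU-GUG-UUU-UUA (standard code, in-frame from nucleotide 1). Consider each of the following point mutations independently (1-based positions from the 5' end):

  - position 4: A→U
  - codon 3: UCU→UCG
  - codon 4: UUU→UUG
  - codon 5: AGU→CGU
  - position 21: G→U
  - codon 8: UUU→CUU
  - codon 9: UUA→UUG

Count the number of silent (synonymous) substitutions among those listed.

3

Codon 2: AUG (Met) → UUG (Leu) — missense.
Codon 3: UCU (Ser) → UCG (Ser) — synonymous.
Codon 4: UUU (Phe) → UUG (Leu) — missense.
Codon 5: AGU (Ser) → CGU (Arg) — missense.
Codon 7: GUG (Val) → GUU (Val) — synonymous.
Codon 8: UUU (Phe) → CUU (Leu) — missense.
Codon 9: UUA (Leu) → UUG (Leu) — synonymous.
Synonymous: 3 of 7.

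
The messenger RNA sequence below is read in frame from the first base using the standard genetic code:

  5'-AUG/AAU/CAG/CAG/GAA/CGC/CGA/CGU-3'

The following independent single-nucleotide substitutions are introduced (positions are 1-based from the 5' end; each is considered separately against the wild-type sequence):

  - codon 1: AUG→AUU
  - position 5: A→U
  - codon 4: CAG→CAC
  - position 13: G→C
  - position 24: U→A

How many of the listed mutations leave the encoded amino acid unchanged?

Codon 1: AUG (Met) → AUU (Ile) — missense.
Codon 2: AAU (Asn) → AUU (Ile) — missense.
Codon 4: CAG (Gln) → CAC (His) — missense.
Codon 5: GAA (Glu) → CAA (Gln) — missense.
Codon 8: CGU (Arg) → CGA (Arg) — synonymous.
Synonymous: 1 of 5.

1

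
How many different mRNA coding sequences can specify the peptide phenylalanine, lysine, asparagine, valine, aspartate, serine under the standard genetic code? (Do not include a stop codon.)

384

Phe: 2 codons.
Lys: 2 codons.
Asn: 2 codons.
Val: 4 codons.
Asp: 2 codons.
Ser: 6 codons.
2 × 2 × 2 × 4 × 2 × 6 = 384.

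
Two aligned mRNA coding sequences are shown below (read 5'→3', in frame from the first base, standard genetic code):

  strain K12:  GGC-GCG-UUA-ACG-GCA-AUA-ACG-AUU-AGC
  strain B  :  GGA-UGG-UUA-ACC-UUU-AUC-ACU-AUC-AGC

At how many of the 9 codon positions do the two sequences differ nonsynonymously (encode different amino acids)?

2

Codon 1: GGC Gly / GGA Gly — synonymous.
Codon 2: GCG Ala / UGG Trp — nonsynonymous.
Codon 3: UUA Leu / UUA Leu — identical.
Codon 4: ACG Thr / ACC Thr — synonymous.
Codon 5: GCA Ala / UUU Phe — nonsynonymous.
Codon 6: AUA Ile / AUC Ile — synonymous.
Codon 7: ACG Thr / ACU Thr — synonymous.
Codon 8: AUU Ile / AUC Ile — synonymous.
Codon 9: AGC Ser / AGC Ser — identical.
Nonsynonymous differences: 2.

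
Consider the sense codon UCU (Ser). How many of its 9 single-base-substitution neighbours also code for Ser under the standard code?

Position 1: none → 0 synonymous.
Position 2: none → 0 synonymous.
Position 3: UCC, UCA, UCG → 3 synonymous.
Total: 0 + 0 + 3 = 3.

3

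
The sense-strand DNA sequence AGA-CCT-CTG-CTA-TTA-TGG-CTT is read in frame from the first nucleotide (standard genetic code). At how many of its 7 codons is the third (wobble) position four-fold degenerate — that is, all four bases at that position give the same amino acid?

4

Codon 1 AGA (Arg): third position 2-fold.
Codon 2 CCT (Pro): third position 4-fold.
Codon 3 CTG (Leu): third position 4-fold.
Codon 4 CTA (Leu): third position 4-fold.
Codon 5 TTA (Leu): third position 2-fold.
Codon 6 TGG (Trp): third position 1-fold.
Codon 7 CTT (Leu): third position 4-fold.
Four-fold degenerate third positions: 4.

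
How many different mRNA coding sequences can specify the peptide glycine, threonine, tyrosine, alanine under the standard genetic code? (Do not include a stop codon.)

Gly: 4 codons.
Thr: 4 codons.
Tyr: 2 codons.
Ala: 4 codons.
4 × 4 × 2 × 4 = 128.

128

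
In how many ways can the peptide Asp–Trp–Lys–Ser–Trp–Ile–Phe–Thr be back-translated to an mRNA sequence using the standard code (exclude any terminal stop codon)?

Asp: 2 codons.
Trp: 1 codon.
Lys: 2 codons.
Ser: 6 codons.
Trp: 1 codon.
Ile: 3 codons.
Phe: 2 codons.
Thr: 4 codons.
2 × 1 × 2 × 6 × 1 × 3 × 2 × 4 = 576.

576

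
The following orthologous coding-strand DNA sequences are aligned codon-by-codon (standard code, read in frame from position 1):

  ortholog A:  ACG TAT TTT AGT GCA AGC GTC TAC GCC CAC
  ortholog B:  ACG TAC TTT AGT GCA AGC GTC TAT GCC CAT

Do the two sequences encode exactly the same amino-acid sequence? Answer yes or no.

yes

Codon 1: ACG Thr / ACG Thr — identical.
Codon 2: TAT Tyr / TAC Tyr — synonymous.
Codon 3: TTT Phe / TTT Phe — identical.
Codon 4: AGT Ser / AGT Ser — identical.
Codon 5: GCA Ala / GCA Ala — identical.
Codon 6: AGC Ser / AGC Ser — identical.
Codon 7: GTC Val / GTC Val — identical.
Codon 8: TAC Tyr / TAT Tyr — synonymous.
Codon 9: GCC Ala / GCC Ala — identical.
Codon 10: CAC His / CAT His — synonymous.
Nonsynonymous differences: 0 → same protein.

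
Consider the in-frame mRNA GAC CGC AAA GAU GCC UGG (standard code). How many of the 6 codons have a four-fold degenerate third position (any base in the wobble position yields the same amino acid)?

Codon 1 GAC (Asp): third position 2-fold.
Codon 2 CGC (Arg): third position 4-fold.
Codon 3 AAA (Lys): third position 2-fold.
Codon 4 GAU (Asp): third position 2-fold.
Codon 5 GCC (Ala): third position 4-fold.
Codon 6 UGG (Trp): third position 1-fold.
Four-fold degenerate third positions: 2.

2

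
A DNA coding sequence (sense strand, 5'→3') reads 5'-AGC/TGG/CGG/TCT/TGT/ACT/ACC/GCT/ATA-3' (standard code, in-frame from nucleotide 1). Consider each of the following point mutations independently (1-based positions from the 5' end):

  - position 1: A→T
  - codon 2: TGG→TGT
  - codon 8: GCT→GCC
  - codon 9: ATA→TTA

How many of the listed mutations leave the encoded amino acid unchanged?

1

Codon 1: AGC (Ser) → TGC (Cys) — missense.
Codon 2: TGG (Trp) → TGT (Cys) — missense.
Codon 8: GCT (Ala) → GCC (Ala) — synonymous.
Codon 9: ATA (Ile) → TTA (Leu) — missense.
Synonymous: 1 of 4.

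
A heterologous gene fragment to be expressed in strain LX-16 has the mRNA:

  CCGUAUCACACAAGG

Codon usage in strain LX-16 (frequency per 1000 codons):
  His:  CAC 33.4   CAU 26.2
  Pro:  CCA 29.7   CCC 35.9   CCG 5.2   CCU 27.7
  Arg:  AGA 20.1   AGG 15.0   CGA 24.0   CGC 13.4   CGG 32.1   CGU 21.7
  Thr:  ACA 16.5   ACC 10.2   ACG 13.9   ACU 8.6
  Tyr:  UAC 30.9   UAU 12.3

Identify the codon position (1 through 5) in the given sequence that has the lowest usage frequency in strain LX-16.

1

Codon 1 CCG (Pro): 5.2 per 1000.
Codon 2 UAU (Tyr): 12.3 per 1000.
Codon 3 CAC (His): 33.4 per 1000.
Codon 4 ACA (Thr): 16.5 per 1000.
Codon 5 AGG (Arg): 15.0 per 1000.
Lowest frequency is 5.2 at codon 1.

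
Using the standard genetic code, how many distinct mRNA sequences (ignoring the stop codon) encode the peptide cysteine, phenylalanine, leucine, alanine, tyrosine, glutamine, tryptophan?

384

Cys: 2 codons.
Phe: 2 codons.
Leu: 6 codons.
Ala: 4 codons.
Tyr: 2 codons.
Gln: 2 codons.
Trp: 1 codon.
2 × 2 × 6 × 4 × 2 × 2 × 1 = 384.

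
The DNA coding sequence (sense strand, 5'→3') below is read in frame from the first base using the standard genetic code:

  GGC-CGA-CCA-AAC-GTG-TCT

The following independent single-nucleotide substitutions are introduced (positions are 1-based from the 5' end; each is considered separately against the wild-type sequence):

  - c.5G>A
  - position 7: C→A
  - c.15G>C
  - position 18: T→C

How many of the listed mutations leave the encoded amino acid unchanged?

2

Codon 2: CGA (Arg) → CAA (Gln) — missense.
Codon 3: CCA (Pro) → ACA (Thr) — missense.
Codon 5: GTG (Val) → GTC (Val) — synonymous.
Codon 6: TCT (Ser) → TCC (Ser) — synonymous.
Synonymous: 2 of 4.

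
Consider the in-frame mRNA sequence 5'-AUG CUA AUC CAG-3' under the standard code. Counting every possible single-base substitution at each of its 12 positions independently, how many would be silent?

Codon 1 (AUG, Met): 0 synonymous substitutions.
Codon 2 (CUA, Leu): 4 synonymous substitutions.
Codon 3 (AUC, Ile): 2 synonymous substitutions.
Codon 4 (CAG, Gln): 1 synonymous substitution.
Total: 0 + 4 + 2 + 1 = 7.

7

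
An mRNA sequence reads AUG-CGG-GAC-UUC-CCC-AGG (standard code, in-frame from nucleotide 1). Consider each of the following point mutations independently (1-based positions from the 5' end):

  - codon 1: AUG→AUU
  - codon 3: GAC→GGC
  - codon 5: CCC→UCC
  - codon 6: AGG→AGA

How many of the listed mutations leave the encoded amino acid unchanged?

1

Codon 1: AUG (Met) → AUU (Ile) — missense.
Codon 3: GAC (Asp) → GGC (Gly) — missense.
Codon 5: CCC (Pro) → UCC (Ser) — missense.
Codon 6: AGG (Arg) → AGA (Arg) — synonymous.
Synonymous: 1 of 4.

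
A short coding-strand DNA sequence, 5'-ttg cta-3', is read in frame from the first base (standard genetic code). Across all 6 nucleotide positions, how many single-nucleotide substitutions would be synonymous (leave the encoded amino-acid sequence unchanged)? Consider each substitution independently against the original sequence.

6

Codon 1 (TTG, Leu): 2 synonymous substitutions.
Codon 2 (CTA, Leu): 4 synonymous substitutions.
Total: 2 + 4 = 6.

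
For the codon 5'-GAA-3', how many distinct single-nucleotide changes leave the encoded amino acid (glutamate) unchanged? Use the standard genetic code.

Position 1: none → 0 synonymous.
Position 2: none → 0 synonymous.
Position 3: GAG → 1 synonymous.
Total: 0 + 0 + 1 = 1.

1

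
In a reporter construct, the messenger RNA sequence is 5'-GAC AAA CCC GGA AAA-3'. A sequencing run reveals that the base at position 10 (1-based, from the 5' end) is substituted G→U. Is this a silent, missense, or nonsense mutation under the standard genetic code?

Position 10 falls in codon 4: GGA → Gly.
After the substitution the codon is UGA → Stop.
The new codon is a stop codon, so this is a nonsense mutation.

nonsense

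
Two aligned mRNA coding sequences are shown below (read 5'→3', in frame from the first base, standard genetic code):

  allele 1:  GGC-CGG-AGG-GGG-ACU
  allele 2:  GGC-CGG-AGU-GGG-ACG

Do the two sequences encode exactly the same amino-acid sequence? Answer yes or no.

Codon 1: GGC Gly / GGC Gly — identical.
Codon 2: CGG Arg / CGG Arg — identical.
Codon 3: AGG Arg / AGU Ser — nonsynonymous.
Codon 4: GGG Gly / GGG Gly — identical.
Codon 5: ACU Thr / ACG Thr — synonymous.
Nonsynonymous differences: 1 → different protein.

no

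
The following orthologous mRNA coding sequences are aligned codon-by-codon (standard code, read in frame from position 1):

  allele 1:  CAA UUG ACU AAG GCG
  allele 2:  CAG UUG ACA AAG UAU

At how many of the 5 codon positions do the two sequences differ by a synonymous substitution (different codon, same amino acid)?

Codon 1: CAA Gln / CAG Gln — synonymous.
Codon 2: UUG Leu / UUG Leu — identical.
Codon 3: ACU Thr / ACA Thr — synonymous.
Codon 4: AAG Lys / AAG Lys — identical.
Codon 5: GCG Ala / UAU Tyr — nonsynonymous.
Synonymous differences: 2.

2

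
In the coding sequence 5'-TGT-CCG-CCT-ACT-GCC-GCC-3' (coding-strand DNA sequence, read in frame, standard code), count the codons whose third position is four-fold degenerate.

Codon 1 TGT (Cys): third position 2-fold.
Codon 2 CCG (Pro): third position 4-fold.
Codon 3 CCT (Pro): third position 4-fold.
Codon 4 ACT (Thr): third position 4-fold.
Codon 5 GCC (Ala): third position 4-fold.
Codon 6 GCC (Ala): third position 4-fold.
Four-fold degenerate third positions: 5.

5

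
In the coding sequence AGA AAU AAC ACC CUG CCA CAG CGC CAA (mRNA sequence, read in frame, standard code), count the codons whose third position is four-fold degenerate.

Codon 1 AGA (Arg): third position 2-fold.
Codon 2 AAU (Asn): third position 2-fold.
Codon 3 AAC (Asn): third position 2-fold.
Codon 4 ACC (Thr): third position 4-fold.
Codon 5 CUG (Leu): third position 4-fold.
Codon 6 CCA (Pro): third position 4-fold.
Codon 7 CAG (Gln): third position 2-fold.
Codon 8 CGC (Arg): third position 4-fold.
Codon 9 CAA (Gln): third position 2-fold.
Four-fold degenerate third positions: 4.

4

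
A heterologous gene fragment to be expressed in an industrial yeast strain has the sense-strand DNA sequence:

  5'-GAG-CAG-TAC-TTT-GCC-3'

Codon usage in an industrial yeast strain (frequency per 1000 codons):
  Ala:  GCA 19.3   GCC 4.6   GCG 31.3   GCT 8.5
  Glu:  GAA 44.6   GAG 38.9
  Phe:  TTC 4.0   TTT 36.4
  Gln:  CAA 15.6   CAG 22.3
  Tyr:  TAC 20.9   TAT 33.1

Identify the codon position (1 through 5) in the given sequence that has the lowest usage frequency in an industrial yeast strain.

Codon 1 GAG (Glu): 38.9 per 1000.
Codon 2 CAG (Gln): 22.3 per 1000.
Codon 3 TAC (Tyr): 20.9 per 1000.
Codon 4 TTT (Phe): 36.4 per 1000.
Codon 5 GCC (Ala): 4.6 per 1000.
Lowest frequency is 4.6 at codon 5.

5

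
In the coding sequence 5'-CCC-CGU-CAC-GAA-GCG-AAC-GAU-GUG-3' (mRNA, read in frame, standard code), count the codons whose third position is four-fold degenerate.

Codon 1 CCC (Pro): third position 4-fold.
Codon 2 CGU (Arg): third position 4-fold.
Codon 3 CAC (His): third position 2-fold.
Codon 4 GAA (Glu): third position 2-fold.
Codon 5 GCG (Ala): third position 4-fold.
Codon 6 AAC (Asn): third position 2-fold.
Codon 7 GAU (Asp): third position 2-fold.
Codon 8 GUG (Val): third position 4-fold.
Four-fold degenerate third positions: 4.

4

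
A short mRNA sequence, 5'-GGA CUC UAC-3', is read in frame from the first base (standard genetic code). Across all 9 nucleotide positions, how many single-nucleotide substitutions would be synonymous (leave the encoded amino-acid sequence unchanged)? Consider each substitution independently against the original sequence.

7

Codon 1 (GGA, Gly): 3 synonymous substitutions.
Codon 2 (CUC, Leu): 3 synonymous substitutions.
Codon 3 (UAC, Tyr): 1 synonymous substitution.
Total: 3 + 3 + 1 = 7.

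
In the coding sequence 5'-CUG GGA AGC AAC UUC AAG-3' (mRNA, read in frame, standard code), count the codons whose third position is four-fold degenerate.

2

Codon 1 CUG (Leu): third position 4-fold.
Codon 2 GGA (Gly): third position 4-fold.
Codon 3 AGC (Ser): third position 2-fold.
Codon 4 AAC (Asn): third position 2-fold.
Codon 5 UUC (Phe): third position 2-fold.
Codon 6 AAG (Lys): third position 2-fold.
Four-fold degenerate third positions: 2.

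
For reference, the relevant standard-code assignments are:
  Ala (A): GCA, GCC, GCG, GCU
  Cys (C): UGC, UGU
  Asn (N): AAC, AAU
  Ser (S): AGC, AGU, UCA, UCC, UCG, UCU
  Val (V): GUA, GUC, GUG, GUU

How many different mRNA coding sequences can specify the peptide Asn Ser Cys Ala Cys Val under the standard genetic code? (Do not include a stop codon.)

Asn: 2 codons.
Ser: 6 codons.
Cys: 2 codons.
Ala: 4 codons.
Cys: 2 codons.
Val: 4 codons.
2 × 6 × 2 × 4 × 2 × 4 = 768.

768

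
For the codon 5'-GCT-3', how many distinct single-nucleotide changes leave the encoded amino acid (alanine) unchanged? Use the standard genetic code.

3

Position 1: none → 0 synonymous.
Position 2: none → 0 synonymous.
Position 3: GCC, GCA, GCG → 3 synonymous.
Total: 0 + 0 + 3 = 3.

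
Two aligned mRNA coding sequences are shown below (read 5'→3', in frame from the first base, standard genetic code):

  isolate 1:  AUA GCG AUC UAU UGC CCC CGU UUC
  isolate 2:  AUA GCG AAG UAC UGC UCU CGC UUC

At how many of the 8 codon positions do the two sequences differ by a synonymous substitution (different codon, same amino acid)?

2

Codon 1: AUA Ile / AUA Ile — identical.
Codon 2: GCG Ala / GCG Ala — identical.
Codon 3: AUC Ile / AAG Lys — nonsynonymous.
Codon 4: UAU Tyr / UAC Tyr — synonymous.
Codon 5: UGC Cys / UGC Cys — identical.
Codon 6: CCC Pro / UCU Ser — nonsynonymous.
Codon 7: CGU Arg / CGC Arg — synonymous.
Codon 8: UUC Phe / UUC Phe — identical.
Synonymous differences: 2.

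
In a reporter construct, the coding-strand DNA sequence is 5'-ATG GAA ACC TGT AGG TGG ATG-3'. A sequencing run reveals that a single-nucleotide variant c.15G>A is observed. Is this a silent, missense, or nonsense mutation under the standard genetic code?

Position 15 falls in codon 5: AGG → Arg.
After the substitution the codon is AGA → Arg.
Both encode Arg, so the change is synonymous.

silent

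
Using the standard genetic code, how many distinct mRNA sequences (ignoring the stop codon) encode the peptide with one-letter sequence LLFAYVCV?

Leu: 6 codons.
Leu: 6 codons.
Phe: 2 codons.
Ala: 4 codons.
Tyr: 2 codons.
Val: 4 codons.
Cys: 2 codons.
Val: 4 codons.
6 × 6 × 2 × 4 × 2 × 4 × 2 × 4 = 18432.

18432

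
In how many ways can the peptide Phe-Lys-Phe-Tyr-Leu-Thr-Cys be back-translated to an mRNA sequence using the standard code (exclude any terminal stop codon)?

Phe: 2 codons.
Lys: 2 codons.
Phe: 2 codons.
Tyr: 2 codons.
Leu: 6 codons.
Thr: 4 codons.
Cys: 2 codons.
2 × 2 × 2 × 2 × 6 × 4 × 2 = 768.

768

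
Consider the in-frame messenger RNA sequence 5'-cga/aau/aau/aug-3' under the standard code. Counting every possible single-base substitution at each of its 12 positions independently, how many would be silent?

Codon 1 (CGA, Arg): 4 synonymous substitutions.
Codon 2 (AAU, Asn): 1 synonymous substitution.
Codon 3 (AAU, Asn): 1 synonymous substitution.
Codon 4 (AUG, Met): 0 synonymous substitutions.
Total: 4 + 1 + 1 + 0 = 6.

6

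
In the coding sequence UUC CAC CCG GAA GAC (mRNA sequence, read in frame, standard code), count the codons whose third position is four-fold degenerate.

1

Codon 1 UUC (Phe): third position 2-fold.
Codon 2 CAC (His): third position 2-fold.
Codon 3 CCG (Pro): third position 4-fold.
Codon 4 GAA (Glu): third position 2-fold.
Codon 5 GAC (Asp): third position 2-fold.
Four-fold degenerate third positions: 1.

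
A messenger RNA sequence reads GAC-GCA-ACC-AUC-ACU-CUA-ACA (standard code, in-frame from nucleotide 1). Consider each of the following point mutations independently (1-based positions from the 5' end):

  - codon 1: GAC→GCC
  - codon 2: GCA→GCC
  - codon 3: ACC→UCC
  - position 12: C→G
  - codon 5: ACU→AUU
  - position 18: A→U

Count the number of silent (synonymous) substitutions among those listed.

Codon 1: GAC (Asp) → GCC (Ala) — missense.
Codon 2: GCA (Ala) → GCC (Ala) — synonymous.
Codon 3: ACC (Thr) → UCC (Ser) — missense.
Codon 4: AUC (Ile) → AUG (Met) — missense.
Codon 5: ACU (Thr) → AUU (Ile) — missense.
Codon 6: CUA (Leu) → CUU (Leu) — synonymous.
Synonymous: 2 of 6.

2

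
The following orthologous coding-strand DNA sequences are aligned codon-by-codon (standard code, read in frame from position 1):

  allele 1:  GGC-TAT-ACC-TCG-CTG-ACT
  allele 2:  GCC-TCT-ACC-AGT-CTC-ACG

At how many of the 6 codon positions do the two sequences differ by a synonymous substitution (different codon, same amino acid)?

3

Codon 1: GGC Gly / GCC Ala — nonsynonymous.
Codon 2: TAT Tyr / TCT Ser — nonsynonymous.
Codon 3: ACC Thr / ACC Thr — identical.
Codon 4: TCG Ser / AGT Ser — synonymous.
Codon 5: CTG Leu / CTC Leu — synonymous.
Codon 6: ACT Thr / ACG Thr — synonymous.
Synonymous differences: 3.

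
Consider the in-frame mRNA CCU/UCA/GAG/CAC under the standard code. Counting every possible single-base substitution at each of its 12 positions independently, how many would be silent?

8

Codon 1 (CCU, Pro): 3 synonymous substitutions.
Codon 2 (UCA, Ser): 3 synonymous substitutions.
Codon 3 (GAG, Glu): 1 synonymous substitution.
Codon 4 (CAC, His): 1 synonymous substitution.
Total: 3 + 3 + 1 + 1 = 8.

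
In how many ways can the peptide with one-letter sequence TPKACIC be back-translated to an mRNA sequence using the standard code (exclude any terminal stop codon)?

1536

Thr: 4 codons.
Pro: 4 codons.
Lys: 2 codons.
Ala: 4 codons.
Cys: 2 codons.
Ile: 3 codons.
Cys: 2 codons.
4 × 4 × 2 × 4 × 2 × 3 × 2 = 1536.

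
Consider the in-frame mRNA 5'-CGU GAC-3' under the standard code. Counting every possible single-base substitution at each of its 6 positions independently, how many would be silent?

4

Codon 1 (CGU, Arg): 3 synonymous substitutions.
Codon 2 (GAC, Asp): 1 synonymous substitution.
Total: 3 + 1 = 4.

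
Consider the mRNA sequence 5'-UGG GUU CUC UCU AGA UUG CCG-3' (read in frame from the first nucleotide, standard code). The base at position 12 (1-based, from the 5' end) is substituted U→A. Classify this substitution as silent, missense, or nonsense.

silent

Position 12 falls in codon 4: UCU → Ser.
After the substitution the codon is UCA → Ser.
Both encode Ser, so the change is synonymous.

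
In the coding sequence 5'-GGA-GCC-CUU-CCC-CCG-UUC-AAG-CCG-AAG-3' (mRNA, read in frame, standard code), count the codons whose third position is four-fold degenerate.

6

Codon 1 GGA (Gly): third position 4-fold.
Codon 2 GCC (Ala): third position 4-fold.
Codon 3 CUU (Leu): third position 4-fold.
Codon 4 CCC (Pro): third position 4-fold.
Codon 5 CCG (Pro): third position 4-fold.
Codon 6 UUC (Phe): third position 2-fold.
Codon 7 AAG (Lys): third position 2-fold.
Codon 8 CCG (Pro): third position 4-fold.
Codon 9 AAG (Lys): third position 2-fold.
Four-fold degenerate third positions: 6.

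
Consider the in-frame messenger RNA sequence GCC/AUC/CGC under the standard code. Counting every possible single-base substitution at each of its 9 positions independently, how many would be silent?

Codon 1 (GCC, Ala): 3 synonymous substitutions.
Codon 2 (AUC, Ile): 2 synonymous substitutions.
Codon 3 (CGC, Arg): 3 synonymous substitutions.
Total: 3 + 2 + 3 = 8.

8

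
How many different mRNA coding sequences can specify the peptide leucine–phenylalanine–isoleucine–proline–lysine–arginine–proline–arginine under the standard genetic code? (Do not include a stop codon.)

Leu: 6 codons.
Phe: 2 codons.
Ile: 3 codons.
Pro: 4 codons.
Lys: 2 codons.
Arg: 6 codons.
Pro: 4 codons.
Arg: 6 codons.
6 × 2 × 3 × 4 × 2 × 6 × 4 × 6 = 41472.

41472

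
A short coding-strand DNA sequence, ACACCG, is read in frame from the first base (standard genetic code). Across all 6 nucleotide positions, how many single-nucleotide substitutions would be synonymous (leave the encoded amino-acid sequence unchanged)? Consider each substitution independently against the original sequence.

Codon 1 (ACA, Thr): 3 synonymous substitutions.
Codon 2 (CCG, Pro): 3 synonymous substitutions.
Total: 3 + 3 = 6.

6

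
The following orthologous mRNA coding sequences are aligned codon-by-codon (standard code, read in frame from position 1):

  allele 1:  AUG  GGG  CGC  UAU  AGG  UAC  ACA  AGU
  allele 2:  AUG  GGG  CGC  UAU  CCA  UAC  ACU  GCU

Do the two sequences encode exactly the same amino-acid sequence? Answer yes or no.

Codon 1: AUG Met / AUG Met — identical.
Codon 2: GGG Gly / GGG Gly — identical.
Codon 3: CGC Arg / CGC Arg — identical.
Codon 4: UAU Tyr / UAU Tyr — identical.
Codon 5: AGG Arg / CCA Pro — nonsynonymous.
Codon 6: UAC Tyr / UAC Tyr — identical.
Codon 7: ACA Thr / ACU Thr — synonymous.
Codon 8: AGU Ser / GCU Ala — nonsynonymous.
Nonsynonymous differences: 2 → different protein.

no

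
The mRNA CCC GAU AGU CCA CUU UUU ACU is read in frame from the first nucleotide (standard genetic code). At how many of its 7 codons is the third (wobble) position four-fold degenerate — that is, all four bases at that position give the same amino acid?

4

Codon 1 CCC (Pro): third position 4-fold.
Codon 2 GAU (Asp): third position 2-fold.
Codon 3 AGU (Ser): third position 2-fold.
Codon 4 CCA (Pro): third position 4-fold.
Codon 5 CUU (Leu): third position 4-fold.
Codon 6 UUU (Phe): third position 2-fold.
Codon 7 ACU (Thr): third position 4-fold.
Four-fold degenerate third positions: 4.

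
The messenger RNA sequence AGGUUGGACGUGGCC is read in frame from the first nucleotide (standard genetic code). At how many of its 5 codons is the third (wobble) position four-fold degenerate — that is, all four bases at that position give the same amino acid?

2

Codon 1 AGG (Arg): third position 2-fold.
Codon 2 UUG (Leu): third position 2-fold.
Codon 3 GAC (Asp): third position 2-fold.
Codon 4 GUG (Val): third position 4-fold.
Codon 5 GCC (Ala): third position 4-fold.
Four-fold degenerate third positions: 2.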